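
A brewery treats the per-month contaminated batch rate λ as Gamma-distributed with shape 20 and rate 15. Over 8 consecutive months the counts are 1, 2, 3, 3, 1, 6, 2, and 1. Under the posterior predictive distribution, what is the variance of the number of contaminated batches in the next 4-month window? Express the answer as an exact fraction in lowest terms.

4212/529

Total count: 1 + 2 + 3 + 3 + 1 + 6 + 2 + 1 = 19.
Total exposure: 8 months.
Posterior: α' = 20 + 19 = 39, β' = 15 + 8 = 23.
The posterior predictive for a window of length T is Negative Binomial with variance T·α'·(β'+T)/β'² = 4·39·27/529 = 4212/529.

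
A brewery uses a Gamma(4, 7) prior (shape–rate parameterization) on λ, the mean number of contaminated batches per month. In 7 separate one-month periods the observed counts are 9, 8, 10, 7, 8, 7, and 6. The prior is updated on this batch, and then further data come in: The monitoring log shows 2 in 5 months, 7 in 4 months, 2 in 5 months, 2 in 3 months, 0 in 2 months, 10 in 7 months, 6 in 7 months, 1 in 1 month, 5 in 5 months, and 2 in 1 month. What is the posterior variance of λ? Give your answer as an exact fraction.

Total count: 9 + 8 + 10 + 7 + 8 + 7 + 6 = 55.
Total exposure: 7 months.
After the first batch: Gamma(4 + 55, 7 + 7) = Gamma(59, 14).
Total count: 2 + 7 + 2 + 2 + 0 + 10 + 6 + 1 + 5 + 2 = 37.
Total exposure: 5 + 4 + 5 + 3 + 2 + 7 + 7 + 1 + 5 + 1 = 40 months.
After the second batch: Gamma(59 + 37, 14 + 40) = Gamma(96, 54).
Posterior variance = α'/β'² = 96/2916 = 8/243.

8/243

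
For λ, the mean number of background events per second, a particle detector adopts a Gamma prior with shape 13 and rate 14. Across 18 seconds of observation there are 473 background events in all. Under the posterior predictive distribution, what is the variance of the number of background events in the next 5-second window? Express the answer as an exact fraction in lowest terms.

Total count 473 over total exposure 18 seconds.
By Gamma–Poisson conjugacy, the posterior is Gamma(α + Σx, β + Σt) = Gamma(13 + 473, 14 + 18) = Gamma(486, 32).
The posterior predictive for a window of length T is Negative Binomial with variance T·α'·(β'+T)/β'² = 5·486·37/1024 = 44955/512.

44955/512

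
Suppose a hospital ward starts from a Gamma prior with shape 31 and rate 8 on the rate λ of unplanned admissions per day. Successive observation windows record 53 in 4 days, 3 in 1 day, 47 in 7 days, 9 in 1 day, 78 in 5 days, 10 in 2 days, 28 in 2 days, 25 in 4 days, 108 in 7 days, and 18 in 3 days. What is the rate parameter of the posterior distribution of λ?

44

Total count: 53 + 3 + 47 + 9 + 78 + 10 + 28 + 25 + 108 + 18 = 379.
Total exposure: 4 + 1 + 7 + 1 + 5 + 2 + 2 + 4 + 7 + 3 = 36 days.
The Gamma prior is conjugate for the Poisson rate, so λ | data ~ Gamma(31+379, 8+36) = Gamma(410, 44).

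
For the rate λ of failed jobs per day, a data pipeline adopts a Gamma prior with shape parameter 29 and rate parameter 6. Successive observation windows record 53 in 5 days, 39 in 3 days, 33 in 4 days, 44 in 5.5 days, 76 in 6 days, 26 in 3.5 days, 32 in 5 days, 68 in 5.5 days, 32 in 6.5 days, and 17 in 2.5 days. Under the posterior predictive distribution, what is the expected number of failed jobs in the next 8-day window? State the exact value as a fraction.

Total count: 53 + 39 + 33 + 44 + 76 + 26 + 32 + 68 + 32 + 17 = 420.
Total exposure: 5 + 3 + 4 + 5.5 + 6 + 3.5 + 5 + 5.5 + 6.5 + 2.5 = 46.5 days.
Posterior: α' = 29 + 420 = 449, β' = 6 + 46.5 = 105/2.
Predictive mean over an 8-day window = T·E[λ|data] = 8·449/(105/2) = 7184/105.

7184/105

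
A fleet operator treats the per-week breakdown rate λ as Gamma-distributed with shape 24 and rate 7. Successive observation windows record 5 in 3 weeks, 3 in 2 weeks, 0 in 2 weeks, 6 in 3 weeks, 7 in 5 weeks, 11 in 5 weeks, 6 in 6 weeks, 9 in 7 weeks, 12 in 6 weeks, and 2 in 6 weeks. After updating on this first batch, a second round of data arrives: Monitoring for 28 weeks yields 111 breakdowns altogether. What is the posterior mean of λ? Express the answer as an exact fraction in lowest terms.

Total count: 5 + 3 + 0 + 6 + 7 + 11 + 6 + 9 + 12 + 2 = 61.
Total exposure: 3 + 2 + 2 + 3 + 5 + 5 + 6 + 7 + 6 + 6 = 45 weeks.
After the first batch: Gamma(24 + 61, 7 + 45) = Gamma(85, 52).
Total count 111 over total exposure 28 weeks.
After the second batch: Gamma(85 + 111, 52 + 28) = Gamma(196, 80).
Posterior mean = α'/β' = 196/80 = 49/20.

49/20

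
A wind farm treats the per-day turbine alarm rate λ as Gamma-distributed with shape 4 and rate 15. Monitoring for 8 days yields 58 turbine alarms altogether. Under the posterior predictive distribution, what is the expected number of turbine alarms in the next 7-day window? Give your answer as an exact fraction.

Total count 58 over total exposure 8 days.
The Gamma prior is conjugate for the Poisson rate, so λ | data ~ Gamma(4+58, 15+8) = Gamma(62, 23).
Predictive mean over a 7-day window = T·E[λ|data] = 7·62/23 = 434/23.

434/23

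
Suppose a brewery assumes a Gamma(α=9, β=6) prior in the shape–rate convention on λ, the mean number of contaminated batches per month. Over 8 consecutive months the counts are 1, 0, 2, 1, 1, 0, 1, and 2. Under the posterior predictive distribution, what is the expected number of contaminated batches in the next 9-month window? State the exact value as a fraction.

153/14

Total count: 1 + 0 + 2 + 1 + 1 + 0 + 1 + 2 = 8.
Total exposure: 8 months.
By Gamma–Poisson conjugacy, the posterior is Gamma(α + Σx, β + Σt) = Gamma(9 + 8, 6 + 8) = Gamma(17, 14).
Predictive mean over a 9-month window = T·E[λ|data] = 9·17/14 = 153/14.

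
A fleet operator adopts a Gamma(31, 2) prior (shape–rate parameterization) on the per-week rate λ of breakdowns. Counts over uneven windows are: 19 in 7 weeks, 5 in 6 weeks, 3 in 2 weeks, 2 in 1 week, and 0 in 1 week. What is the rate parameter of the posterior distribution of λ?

Total count: 19 + 5 + 3 + 2 + 0 = 29.
Total exposure: 7 + 6 + 2 + 1 + 1 = 17 weeks.
Posterior: α' = 31 + 29 = 60, β' = 2 + 17 = 19.

19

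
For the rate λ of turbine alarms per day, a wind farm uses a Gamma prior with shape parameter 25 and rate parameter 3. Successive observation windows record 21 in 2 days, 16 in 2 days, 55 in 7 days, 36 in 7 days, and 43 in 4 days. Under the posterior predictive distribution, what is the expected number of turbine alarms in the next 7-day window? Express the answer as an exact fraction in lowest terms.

Total count: 21 + 16 + 55 + 36 + 43 = 171.
Total exposure: 2 + 2 + 7 + 7 + 4 = 22 days.
By Gamma–Poisson conjugacy, the posterior is Gamma(α + Σx, β + Σt) = Gamma(25 + 171, 3 + 22) = Gamma(196, 25).
Predictive mean over a 7-day window = T·E[λ|data] = 7·196/25 = 1372/25.

1372/25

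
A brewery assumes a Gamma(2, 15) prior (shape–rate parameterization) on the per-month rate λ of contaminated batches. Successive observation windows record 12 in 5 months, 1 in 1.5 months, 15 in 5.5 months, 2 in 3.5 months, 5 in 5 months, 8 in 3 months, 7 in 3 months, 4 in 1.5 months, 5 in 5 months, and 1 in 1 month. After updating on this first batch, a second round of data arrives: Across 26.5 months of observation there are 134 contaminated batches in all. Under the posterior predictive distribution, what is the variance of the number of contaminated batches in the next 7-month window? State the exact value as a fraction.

452760/22801

Total count: 12 + 1 + 15 + 2 + 5 + 8 + 7 + 4 + 5 + 1 = 60.
Total exposure: 5 + 1.5 + 5.5 + 3.5 + 5 + 3 + 3 + 1.5 + 5 + 1 = 34 months.
After the first batch: Gamma(2 + 60, 15 + 34) = Gamma(62, 49).
Total count 134 over total exposure 26.5 months.
After the second batch: Gamma(62 + 134, 49 + 26.5) = Gamma(196, 151/2).
The posterior predictive for a window of length T is Negative Binomial with variance T·α'·(β'+T)/β'² = 7·196·(165/2)/(22801/4) = 452760/22801.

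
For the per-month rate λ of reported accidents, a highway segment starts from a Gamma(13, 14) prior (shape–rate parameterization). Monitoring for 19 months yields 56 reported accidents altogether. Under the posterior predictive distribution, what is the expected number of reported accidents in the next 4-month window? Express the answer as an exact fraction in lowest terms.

Total count 56 over total exposure 19 months.
Posterior: α' = 13 + 56 = 69, β' = 14 + 19 = 33.
Predictive mean over a 4-month window = T·E[λ|data] = 4·69/33 = 92/11.

92/11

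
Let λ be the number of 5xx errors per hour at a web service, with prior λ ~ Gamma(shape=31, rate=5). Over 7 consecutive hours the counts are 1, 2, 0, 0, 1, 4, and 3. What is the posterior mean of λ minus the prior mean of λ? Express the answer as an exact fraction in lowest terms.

-27/10

Total count: 1 + 2 + 0 + 0 + 1 + 4 + 3 = 11.
Total exposure: 7 hours.
Conjugate update: add total count to the shape and total exposure to the rate, giving Gamma(42, 12).
Posterior mean = 42/12 = 7/2; prior mean = 31/5 = 31/5. Difference = 7/2 − 31/5 = -27/10.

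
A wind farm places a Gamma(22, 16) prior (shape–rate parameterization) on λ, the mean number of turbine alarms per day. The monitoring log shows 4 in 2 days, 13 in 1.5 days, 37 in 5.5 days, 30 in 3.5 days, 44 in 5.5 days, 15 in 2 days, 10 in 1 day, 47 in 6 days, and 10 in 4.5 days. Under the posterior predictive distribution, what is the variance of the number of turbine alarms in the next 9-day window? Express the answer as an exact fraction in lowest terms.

471888/9025

Total count: 4 + 13 + 37 + 30 + 44 + 15 + 10 + 47 + 10 = 210.
Total exposure: 2 + 1.5 + 5.5 + 3.5 + 5.5 + 2 + 1 + 6 + 4.5 = 31.5 days.
By Gamma–Poisson conjugacy, the posterior is Gamma(α + Σx, β + Σt) = Gamma(22 + 210, 16 + 31.5) = Gamma(232, 95/2).
The posterior predictive for a window of length T is Negative Binomial with variance T·α'·(β'+T)/β'² = 9·232·(113/2)/(9025/4) = 471888/9025.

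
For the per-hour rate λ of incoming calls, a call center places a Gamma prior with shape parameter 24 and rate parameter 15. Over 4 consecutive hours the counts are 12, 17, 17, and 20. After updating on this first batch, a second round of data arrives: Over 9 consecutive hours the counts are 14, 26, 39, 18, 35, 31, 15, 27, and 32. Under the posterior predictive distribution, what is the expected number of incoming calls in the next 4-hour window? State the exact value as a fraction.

327/7

Total count: 12 + 17 + 17 + 20 = 66.
Total exposure: 4 hours.
After the first batch: Gamma(24 + 66, 15 + 4) = Gamma(90, 19).
Total count: 14 + 26 + 39 + 18 + 35 + 31 + 15 + 27 + 32 = 237.
Total exposure: 9 hours.
After the second batch: Gamma(90 + 237, 19 + 9) = Gamma(327, 28).
Predictive mean over a 4-hour window = T·E[λ|data] = 4·327/28 = 327/7.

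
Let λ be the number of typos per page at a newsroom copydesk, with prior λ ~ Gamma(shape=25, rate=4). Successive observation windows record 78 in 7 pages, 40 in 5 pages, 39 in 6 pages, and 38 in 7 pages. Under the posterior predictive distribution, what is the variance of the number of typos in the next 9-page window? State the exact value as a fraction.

Total count: 78 + 40 + 39 + 38 = 195.
Total exposure: 7 + 5 + 6 + 7 = 25 pages.
Conjugate update: add total count to the shape and total exposure to the rate, giving Gamma(220, 29).
The posterior predictive for a window of length T is Negative Binomial with variance T·α'·(β'+T)/β'² = 9·220·38/841 = 75240/841.

75240/841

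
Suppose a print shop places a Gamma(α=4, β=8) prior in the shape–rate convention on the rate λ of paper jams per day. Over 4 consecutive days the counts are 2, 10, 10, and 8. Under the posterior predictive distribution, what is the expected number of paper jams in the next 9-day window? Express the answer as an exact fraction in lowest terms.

Total count: 2 + 10 + 10 + 8 = 30.
Total exposure: 4 days.
The Gamma prior is conjugate for the Poisson rate, so λ | data ~ Gamma(4+30, 8+4) = Gamma(34, 12).
Predictive mean over a 9-day window = T·E[λ|data] = 9·34/12 = 51/2.

51/2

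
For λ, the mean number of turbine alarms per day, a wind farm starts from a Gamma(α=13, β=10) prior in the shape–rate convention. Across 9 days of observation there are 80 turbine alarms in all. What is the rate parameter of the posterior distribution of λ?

Total count 80 over total exposure 9 days.
Gamma(α, β) with Poisson data over total exposure Σt gives posterior Gamma(α+Σx, β+Σt) = Gamma(93, 19).

19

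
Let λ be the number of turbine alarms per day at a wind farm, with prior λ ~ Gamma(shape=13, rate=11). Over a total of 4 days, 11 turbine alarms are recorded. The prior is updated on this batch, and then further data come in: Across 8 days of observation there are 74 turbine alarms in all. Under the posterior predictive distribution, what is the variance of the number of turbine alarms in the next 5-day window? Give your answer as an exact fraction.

Total count 11 over total exposure 4 days.
After the first batch: Gamma(13 + 11, 11 + 4) = Gamma(24, 15).
Total count 74 over total exposure 8 days.
After the second batch: Gamma(24 + 74, 15 + 8) = Gamma(98, 23).
The posterior predictive for a window of length T is Negative Binomial with variance T·α'·(β'+T)/β'² = 5·98·28/529 = 13720/529.

13720/529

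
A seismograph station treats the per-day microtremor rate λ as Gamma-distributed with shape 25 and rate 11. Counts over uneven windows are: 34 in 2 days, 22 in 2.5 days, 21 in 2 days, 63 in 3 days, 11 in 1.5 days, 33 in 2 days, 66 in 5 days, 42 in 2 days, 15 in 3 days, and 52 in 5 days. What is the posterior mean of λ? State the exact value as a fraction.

128/13

Total count: 34 + 22 + 21 + 63 + 11 + 33 + 66 + 42 + 15 + 52 = 359.
Total exposure: 2 + 2.5 + 2 + 3 + 1.5 + 2 + 5 + 2 + 3 + 5 = 28 days.
Posterior: α' = 25 + 359 = 384, β' = 11 + 28 = 39.
Posterior mean = α'/β' = 384/39 = 128/13.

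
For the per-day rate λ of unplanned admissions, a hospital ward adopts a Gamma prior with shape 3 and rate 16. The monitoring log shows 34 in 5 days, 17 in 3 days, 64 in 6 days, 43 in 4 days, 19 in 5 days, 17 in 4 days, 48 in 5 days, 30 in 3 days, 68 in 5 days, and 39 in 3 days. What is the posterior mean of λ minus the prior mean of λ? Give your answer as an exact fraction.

Total count: 34 + 17 + 64 + 43 + 19 + 17 + 48 + 30 + 68 + 39 = 379.
Total exposure: 5 + 3 + 6 + 4 + 5 + 4 + 5 + 3 + 5 + 3 = 43 days.
By Gamma–Poisson conjugacy, the posterior is Gamma(α + Σx, β + Σt) = Gamma(3 + 379, 16 + 43) = Gamma(382, 59).
Posterior mean = 382/59 = 382/59; prior mean = 3/16 = 3/16. Difference = 382/59 − 3/16 = 5935/944.

5935/944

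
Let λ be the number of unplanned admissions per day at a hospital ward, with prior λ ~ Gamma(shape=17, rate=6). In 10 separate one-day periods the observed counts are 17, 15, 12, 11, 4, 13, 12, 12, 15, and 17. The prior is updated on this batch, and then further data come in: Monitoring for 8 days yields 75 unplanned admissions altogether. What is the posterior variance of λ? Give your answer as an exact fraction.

Total count: 17 + 15 + 12 + 11 + 4 + 13 + 12 + 12 + 15 + 17 = 128.
Total exposure: 10 days.
After the first batch: Gamma(17 + 128, 6 + 10) = Gamma(145, 16).
Total count 75 over total exposure 8 days.
After the second batch: Gamma(145 + 75, 16 + 8) = Gamma(220, 24).
Posterior variance = α'/β'² = 220/576 = 55/144.

55/144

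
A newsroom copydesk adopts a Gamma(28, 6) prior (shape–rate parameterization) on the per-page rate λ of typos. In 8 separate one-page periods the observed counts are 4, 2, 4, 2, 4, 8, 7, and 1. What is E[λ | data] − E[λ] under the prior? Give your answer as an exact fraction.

-8/21

Total count: 4 + 2 + 4 + 2 + 4 + 8 + 7 + 1 = 32.
Total exposure: 8 pages.
Conjugate update: add total count to the shape and total exposure to the rate, giving Gamma(60, 14).
Posterior mean = 60/14 = 30/7; prior mean = 28/6 = 14/3. Difference = 30/7 − 14/3 = -8/21.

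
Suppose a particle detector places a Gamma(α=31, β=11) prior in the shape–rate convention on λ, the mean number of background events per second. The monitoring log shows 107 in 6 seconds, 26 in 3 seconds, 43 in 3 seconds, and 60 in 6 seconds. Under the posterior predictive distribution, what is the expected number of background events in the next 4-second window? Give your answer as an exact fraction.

Total count: 107 + 26 + 43 + 60 = 236.
Total exposure: 6 + 3 + 3 + 6 = 18 seconds.
Gamma(α, β) with Poisson data over total exposure Σt gives posterior Gamma(α+Σx, β+Σt) = Gamma(267, 29).
Predictive mean over a 4-second window = T·E[λ|data] = 4·267/29 = 1068/29.

1068/29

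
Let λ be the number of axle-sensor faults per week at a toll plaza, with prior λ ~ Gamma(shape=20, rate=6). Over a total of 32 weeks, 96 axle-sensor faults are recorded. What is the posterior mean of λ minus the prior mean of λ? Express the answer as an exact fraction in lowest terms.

Total count 96 over total exposure 32 weeks.
The Gamma prior is conjugate for the Poisson rate, so λ | data ~ Gamma(20+96, 6+32) = Gamma(116, 38).
Posterior mean = 116/38 = 58/19; prior mean = 20/6 = 10/3. Difference = 58/19 − 10/3 = -16/57.

-16/57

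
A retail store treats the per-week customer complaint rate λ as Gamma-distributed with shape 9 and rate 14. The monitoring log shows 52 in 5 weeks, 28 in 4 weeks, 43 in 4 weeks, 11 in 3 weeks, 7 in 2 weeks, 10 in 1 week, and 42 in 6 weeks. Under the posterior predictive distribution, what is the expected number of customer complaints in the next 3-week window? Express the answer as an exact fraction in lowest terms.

Total count: 52 + 28 + 43 + 11 + 7 + 10 + 42 = 193.
Total exposure: 5 + 4 + 4 + 3 + 2 + 1 + 6 = 25 weeks.
Gamma(α, β) with Poisson data over total exposure Σt gives posterior Gamma(α+Σx, β+Σt) = Gamma(202, 39).
Predictive mean over a 3-week window = T·E[λ|data] = 3·202/39 = 202/13.

202/13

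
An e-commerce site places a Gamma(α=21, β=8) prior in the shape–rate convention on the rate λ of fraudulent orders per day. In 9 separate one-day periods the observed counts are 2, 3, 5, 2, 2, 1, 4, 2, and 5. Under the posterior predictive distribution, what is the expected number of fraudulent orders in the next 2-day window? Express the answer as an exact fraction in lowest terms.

Total count: 2 + 3 + 5 + 2 + 2 + 1 + 4 + 2 + 5 = 26.
Total exposure: 9 days.
Gamma(α, β) with Poisson data over total exposure Σt gives posterior Gamma(α+Σx, β+Σt) = Gamma(47, 17).
Predictive mean over a 2-day window = T·E[λ|data] = 2·47/17 = 94/17.

94/17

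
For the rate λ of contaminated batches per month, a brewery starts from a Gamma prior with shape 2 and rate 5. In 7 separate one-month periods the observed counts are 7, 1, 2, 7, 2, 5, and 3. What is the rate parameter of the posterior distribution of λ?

12

Total count: 7 + 1 + 2 + 7 + 2 + 5 + 3 = 27.
Total exposure: 7 months.
The Gamma prior is conjugate for the Poisson rate, so λ | data ~ Gamma(2+27, 5+7) = Gamma(29, 12).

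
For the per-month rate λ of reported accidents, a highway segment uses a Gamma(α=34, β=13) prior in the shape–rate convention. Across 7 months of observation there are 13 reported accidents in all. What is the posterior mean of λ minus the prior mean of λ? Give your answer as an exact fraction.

Total count 13 over total exposure 7 months.
Gamma(α, β) with Poisson data over total exposure Σt gives posterior Gamma(α+Σx, β+Σt) = Gamma(47, 20).
Posterior mean = 47/20 = 47/20; prior mean = 34/13 = 34/13. Difference = 47/20 − 34/13 = -69/260.

-69/260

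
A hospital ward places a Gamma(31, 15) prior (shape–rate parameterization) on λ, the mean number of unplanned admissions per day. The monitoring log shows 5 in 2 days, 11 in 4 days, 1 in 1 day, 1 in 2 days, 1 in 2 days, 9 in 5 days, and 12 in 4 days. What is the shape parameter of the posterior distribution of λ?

Total count: 5 + 11 + 1 + 1 + 1 + 9 + 12 = 40.
Total exposure: 2 + 4 + 1 + 2 + 2 + 5 + 4 = 20 days.
The Gamma prior is conjugate for the Poisson rate, so λ | data ~ Gamma(31+40, 15+20) = Gamma(71, 35).

71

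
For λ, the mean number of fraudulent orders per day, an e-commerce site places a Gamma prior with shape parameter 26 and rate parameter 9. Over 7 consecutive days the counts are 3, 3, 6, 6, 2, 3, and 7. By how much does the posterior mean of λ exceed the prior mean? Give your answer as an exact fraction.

Total count: 3 + 3 + 6 + 6 + 2 + 3 + 7 = 30.
Total exposure: 7 days.
By Gamma–Poisson conjugacy, the posterior is Gamma(α + Σx, β + Σt) = Gamma(26 + 30, 9 + 7) = Gamma(56, 16).
Posterior mean = 56/16 = 7/2; prior mean = 26/9 = 26/9. Difference = 7/2 − 26/9 = 11/18.

11/18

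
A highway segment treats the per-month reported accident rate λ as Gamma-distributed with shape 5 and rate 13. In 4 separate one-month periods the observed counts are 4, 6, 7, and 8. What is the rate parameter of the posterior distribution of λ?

Total count: 4 + 6 + 7 + 8 = 25.
Total exposure: 4 months.
Posterior: α' = 5 + 25 = 30, β' = 13 + 4 = 17.

17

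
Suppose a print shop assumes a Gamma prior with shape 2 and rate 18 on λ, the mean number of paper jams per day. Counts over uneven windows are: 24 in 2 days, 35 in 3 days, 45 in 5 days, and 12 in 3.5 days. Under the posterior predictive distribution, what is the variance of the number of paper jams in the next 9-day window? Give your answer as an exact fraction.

Total count: 24 + 35 + 45 + 12 = 116.
Total exposure: 2 + 3 + 5 + 3.5 = 13.5 days.
The Gamma prior is conjugate for the Poisson rate, so λ | data ~ Gamma(2+116, 18+13.5) = Gamma(118, 63/2).
The posterior predictive for a window of length T is Negative Binomial with variance T·α'·(β'+T)/β'² = 9·118·(81/2)/(3969/4) = 2124/49.

2124/49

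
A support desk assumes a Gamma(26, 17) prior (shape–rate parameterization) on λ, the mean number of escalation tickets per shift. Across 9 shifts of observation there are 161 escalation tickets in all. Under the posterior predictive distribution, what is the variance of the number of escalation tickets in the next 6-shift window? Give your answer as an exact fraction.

Total count 161 over total exposure 9 shifts.
Gamma(α, β) with Poisson data over total exposure Σt gives posterior Gamma(α+Σx, β+Σt) = Gamma(187, 26).
The posterior predictive for a window of length T is Negative Binomial with variance T·α'·(β'+T)/β'² = 6·187·32/676 = 8976/169.

8976/169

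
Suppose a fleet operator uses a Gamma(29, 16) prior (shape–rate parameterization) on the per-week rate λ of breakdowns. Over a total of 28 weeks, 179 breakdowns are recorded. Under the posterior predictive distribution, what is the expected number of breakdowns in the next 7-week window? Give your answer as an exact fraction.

364/11

Total count 179 over total exposure 28 weeks.
Posterior: α' = 29 + 179 = 208, β' = 16 + 28 = 44.
Predictive mean over a 7-week window = T·E[λ|data] = 7·208/44 = 364/11.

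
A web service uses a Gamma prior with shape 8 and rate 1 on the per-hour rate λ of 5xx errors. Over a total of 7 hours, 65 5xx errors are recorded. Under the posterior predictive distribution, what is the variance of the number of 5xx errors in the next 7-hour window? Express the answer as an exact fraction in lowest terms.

7665/64

Total count 65 over total exposure 7 hours.
Gamma(α, β) with Poisson data over total exposure Σt gives posterior Gamma(α+Σx, β+Σt) = Gamma(73, 8).
The posterior predictive for a window of length T is Negative Binomial with variance T·α'·(β'+T)/β'² = 7·73·15/64 = 7665/64.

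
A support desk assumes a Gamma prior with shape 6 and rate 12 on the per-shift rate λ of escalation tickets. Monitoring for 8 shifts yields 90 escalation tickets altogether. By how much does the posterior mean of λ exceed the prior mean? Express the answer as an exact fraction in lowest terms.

43/10

Total count 90 over total exposure 8 shifts.
Conjugate update: add total count to the shape and total exposure to the rate, giving Gamma(96, 20).
Posterior mean = 96/20 = 24/5; prior mean = 6/12 = 1/2. Difference = 24/5 − 1/2 = 43/10.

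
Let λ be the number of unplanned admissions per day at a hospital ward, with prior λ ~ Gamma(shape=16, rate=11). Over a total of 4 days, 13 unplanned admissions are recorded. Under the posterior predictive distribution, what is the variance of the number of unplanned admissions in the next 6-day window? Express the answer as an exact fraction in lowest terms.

406/25

Total count 13 over total exposure 4 days.
Gamma(α, β) with Poisson data over total exposure Σt gives posterior Gamma(α+Σx, β+Σt) = Gamma(29, 15).
The posterior predictive for a window of length T is Negative Binomial with variance T·α'·(β'+T)/β'² = 6·29·21/225 = 406/25.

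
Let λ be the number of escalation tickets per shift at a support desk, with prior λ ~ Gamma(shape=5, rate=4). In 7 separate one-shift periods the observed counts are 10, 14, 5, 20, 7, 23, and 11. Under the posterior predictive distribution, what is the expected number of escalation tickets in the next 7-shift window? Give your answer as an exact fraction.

Total count: 10 + 14 + 5 + 20 + 7 + 23 + 11 = 90.
Total exposure: 7 shifts.
The Gamma prior is conjugate for the Poisson rate, so λ | data ~ Gamma(5+90, 4+7) = Gamma(95, 11).
Predictive mean over a 7-shift window = T·E[λ|data] = 7·95/11 = 665/11.

665/11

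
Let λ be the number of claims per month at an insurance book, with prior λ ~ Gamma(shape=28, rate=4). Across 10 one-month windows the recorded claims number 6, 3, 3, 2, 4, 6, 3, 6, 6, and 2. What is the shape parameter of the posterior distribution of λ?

Total count: 6 + 3 + 3 + 2 + 4 + 6 + 3 + 6 + 6 + 2 = 41.
Total exposure: 10 months.
The Gamma prior is conjugate for the Poisson rate, so λ | data ~ Gamma(28+41, 4+10) = Gamma(69, 14).

69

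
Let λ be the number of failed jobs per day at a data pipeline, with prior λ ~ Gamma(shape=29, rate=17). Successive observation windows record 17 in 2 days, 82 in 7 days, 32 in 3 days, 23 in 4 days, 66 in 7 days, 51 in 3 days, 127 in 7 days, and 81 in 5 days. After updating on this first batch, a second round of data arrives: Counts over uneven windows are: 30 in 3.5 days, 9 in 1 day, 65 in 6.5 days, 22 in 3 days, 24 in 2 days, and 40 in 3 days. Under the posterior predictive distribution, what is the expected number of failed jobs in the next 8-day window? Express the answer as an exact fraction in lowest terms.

Total count: 17 + 82 + 32 + 23 + 66 + 51 + 127 + 81 = 479.
Total exposure: 2 + 7 + 3 + 4 + 7 + 3 + 7 + 5 = 38 days.
After the first batch: Gamma(29 + 479, 17 + 38) = Gamma(508, 55).
Total count: 30 + 9 + 65 + 22 + 24 + 40 = 190.
Total exposure: 3.5 + 1 + 6.5 + 3 + 2 + 3 = 19 days.
After the second batch: Gamma(508 + 190, 55 + 19) = Gamma(698, 74).
Predictive mean over an 8-day window = T·E[λ|data] = 8·698/74 = 2792/37.

2792/37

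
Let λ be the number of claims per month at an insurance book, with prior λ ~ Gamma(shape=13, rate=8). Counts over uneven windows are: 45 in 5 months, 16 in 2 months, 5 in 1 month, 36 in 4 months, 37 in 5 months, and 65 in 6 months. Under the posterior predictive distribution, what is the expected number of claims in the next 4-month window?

Total count: 45 + 16 + 5 + 36 + 37 + 65 = 204.
Total exposure: 5 + 2 + 1 + 4 + 5 + 6 = 23 months.
Gamma(α, β) with Poisson data over total exposure Σt gives posterior Gamma(α+Σx, β+Σt) = Gamma(217, 31).
Predictive mean over a 4-month window = T·E[λ|data] = 4·217/31 = 28.

28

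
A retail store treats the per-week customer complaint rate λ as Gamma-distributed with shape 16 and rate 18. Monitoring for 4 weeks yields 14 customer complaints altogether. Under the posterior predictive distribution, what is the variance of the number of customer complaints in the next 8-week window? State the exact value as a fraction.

Total count 14 over total exposure 4 weeks.
By Gamma–Poisson conjugacy, the posterior is Gamma(α + Σx, β + Σt) = Gamma(16 + 14, 18 + 4) = Gamma(30, 22).
The posterior predictive for a window of length T is Negative Binomial with variance T·α'·(β'+T)/β'² = 8·30·30/484 = 1800/121.

1800/121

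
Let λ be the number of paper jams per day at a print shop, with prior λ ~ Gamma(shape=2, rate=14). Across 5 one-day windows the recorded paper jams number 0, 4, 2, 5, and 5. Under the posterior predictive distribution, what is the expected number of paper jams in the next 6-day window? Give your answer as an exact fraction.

108/19

Total count: 0 + 4 + 2 + 5 + 5 = 16.
Total exposure: 5 days.
Conjugate update: add total count to the shape and total exposure to the rate, giving Gamma(18, 19).
Predictive mean over a 6-day window = T·E[λ|data] = 6·18/19 = 108/19.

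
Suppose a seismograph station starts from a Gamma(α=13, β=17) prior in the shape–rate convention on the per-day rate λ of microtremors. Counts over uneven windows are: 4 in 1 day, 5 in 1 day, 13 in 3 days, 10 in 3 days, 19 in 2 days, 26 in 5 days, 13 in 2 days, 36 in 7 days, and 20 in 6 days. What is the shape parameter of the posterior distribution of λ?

Total count: 4 + 5 + 13 + 10 + 19 + 26 + 13 + 36 + 20 = 146.
Total exposure: 1 + 1 + 3 + 3 + 2 + 5 + 2 + 7 + 6 = 30 days.
The Gamma prior is conjugate for the Poisson rate, so λ | data ~ Gamma(13+146, 17+30) = Gamma(159, 47).

159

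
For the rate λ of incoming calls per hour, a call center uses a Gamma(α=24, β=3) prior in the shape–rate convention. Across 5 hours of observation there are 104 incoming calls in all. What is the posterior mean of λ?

16

Total count 104 over total exposure 5 hours.
Conjugate update: add total count to the shape and total exposure to the rate, giving Gamma(128, 8).
Posterior mean = α'/β' = 128/8 = 16.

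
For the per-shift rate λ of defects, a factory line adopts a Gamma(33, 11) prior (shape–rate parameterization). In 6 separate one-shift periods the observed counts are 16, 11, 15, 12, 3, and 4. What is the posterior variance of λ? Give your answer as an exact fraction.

94/289

Total count: 16 + 11 + 15 + 12 + 3 + 4 = 61.
Total exposure: 6 shifts.
Gamma(α, β) with Poisson data over total exposure Σt gives posterior Gamma(α+Σx, β+Σt) = Gamma(94, 17).
Posterior variance = α'/β'² = 94/289.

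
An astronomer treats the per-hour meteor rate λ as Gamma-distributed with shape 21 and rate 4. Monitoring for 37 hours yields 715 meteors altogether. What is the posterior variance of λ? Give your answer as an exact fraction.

736/1681

Total count 715 over total exposure 37 hours.
Conjugate update: add total count to the shape and total exposure to the rate, giving Gamma(736, 41).
Posterior variance = α'/β'² = 736/1681.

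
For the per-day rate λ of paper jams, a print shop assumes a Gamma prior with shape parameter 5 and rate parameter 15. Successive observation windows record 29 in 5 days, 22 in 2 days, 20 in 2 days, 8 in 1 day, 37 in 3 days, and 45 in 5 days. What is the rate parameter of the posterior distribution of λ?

Total count: 29 + 22 + 20 + 8 + 37 + 45 = 161.
Total exposure: 5 + 2 + 2 + 1 + 3 + 5 = 18 days.
The Gamma prior is conjugate for the Poisson rate, so λ | data ~ Gamma(5+161, 15+18) = Gamma(166, 33).

33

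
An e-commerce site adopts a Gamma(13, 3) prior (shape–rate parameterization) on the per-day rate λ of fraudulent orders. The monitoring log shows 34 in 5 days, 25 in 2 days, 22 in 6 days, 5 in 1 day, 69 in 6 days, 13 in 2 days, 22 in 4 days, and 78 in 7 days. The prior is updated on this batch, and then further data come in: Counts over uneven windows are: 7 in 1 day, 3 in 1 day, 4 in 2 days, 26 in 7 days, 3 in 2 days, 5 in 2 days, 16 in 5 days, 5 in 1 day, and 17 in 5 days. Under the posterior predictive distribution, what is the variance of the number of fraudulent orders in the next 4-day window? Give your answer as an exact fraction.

Total count: 34 + 25 + 22 + 5 + 69 + 13 + 22 + 78 = 268.
Total exposure: 5 + 2 + 6 + 1 + 6 + 2 + 4 + 7 = 33 days.
After the first batch: Gamma(13 + 268, 3 + 33) = Gamma(281, 36).
Total count: 7 + 3 + 4 + 26 + 3 + 5 + 16 + 5 + 17 = 86.
Total exposure: 1 + 1 + 2 + 7 + 2 + 2 + 5 + 1 + 5 = 26 days.
After the second batch: Gamma(281 + 86, 36 + 26) = Gamma(367, 62).
The posterior predictive for a window of length T is Negative Binomial with variance T·α'·(β'+T)/β'² = 4·367·66/3844 = 24222/961.

24222/961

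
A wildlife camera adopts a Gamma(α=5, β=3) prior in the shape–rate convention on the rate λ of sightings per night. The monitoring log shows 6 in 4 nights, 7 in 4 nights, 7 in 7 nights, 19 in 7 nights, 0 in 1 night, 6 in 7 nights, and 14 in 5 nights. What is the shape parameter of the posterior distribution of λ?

64

Total count: 6 + 7 + 7 + 19 + 0 + 6 + 14 = 59.
Total exposure: 4 + 4 + 7 + 7 + 1 + 7 + 5 = 35 nights.
The Gamma prior is conjugate for the Poisson rate, so λ | data ~ Gamma(5+59, 3+35) = Gamma(64, 38).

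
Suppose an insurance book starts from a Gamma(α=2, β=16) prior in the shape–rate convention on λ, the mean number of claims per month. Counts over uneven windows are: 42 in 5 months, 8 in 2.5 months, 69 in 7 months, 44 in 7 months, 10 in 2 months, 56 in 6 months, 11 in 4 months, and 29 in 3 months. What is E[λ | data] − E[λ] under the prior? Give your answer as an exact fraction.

4231/840

Total count: 42 + 8 + 69 + 44 + 10 + 56 + 11 + 29 = 269.
Total exposure: 5 + 2.5 + 7 + 7 + 2 + 6 + 4 + 3 = 36.5 months.
Gamma(α, β) with Poisson data over total exposure Σt gives posterior Gamma(α+Σx, β+Σt) = Gamma(271, 105/2).
Posterior mean = 271/(105/2) = 542/105; prior mean = 2/16 = 1/8. Difference = 542/105 − 1/8 = 4231/840.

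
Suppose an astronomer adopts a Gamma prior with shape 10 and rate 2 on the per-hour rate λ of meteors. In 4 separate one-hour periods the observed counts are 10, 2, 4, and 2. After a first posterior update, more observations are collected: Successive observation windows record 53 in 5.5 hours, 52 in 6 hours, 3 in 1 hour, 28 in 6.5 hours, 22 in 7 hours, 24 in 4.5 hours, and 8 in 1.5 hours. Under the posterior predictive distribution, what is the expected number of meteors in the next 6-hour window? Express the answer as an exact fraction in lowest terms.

654/19

Total count: 10 + 2 + 4 + 2 = 18.
Total exposure: 4 hours.
After the first batch: Gamma(10 + 18, 2 + 4) = Gamma(28, 6).
Total count: 53 + 52 + 3 + 28 + 22 + 24 + 8 = 190.
Total exposure: 5.5 + 6 + 1 + 6.5 + 7 + 4.5 + 1.5 = 32 hours.
After the second batch: Gamma(28 + 190, 6 + 32) = Gamma(218, 38).
Predictive mean over a 6-hour window = T·E[λ|data] = 6·218/38 = 654/19.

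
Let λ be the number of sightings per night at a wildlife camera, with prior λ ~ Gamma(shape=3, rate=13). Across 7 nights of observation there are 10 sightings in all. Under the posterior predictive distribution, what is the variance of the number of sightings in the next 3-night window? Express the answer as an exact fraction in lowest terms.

897/400

Total count 10 over total exposure 7 nights.
The Gamma prior is conjugate for the Poisson rate, so λ | data ~ Gamma(3+10, 13+7) = Gamma(13, 20).
The posterior predictive for a window of length T is Negative Binomial with variance T·α'·(β'+T)/β'² = 3·13·23/400 = 897/400.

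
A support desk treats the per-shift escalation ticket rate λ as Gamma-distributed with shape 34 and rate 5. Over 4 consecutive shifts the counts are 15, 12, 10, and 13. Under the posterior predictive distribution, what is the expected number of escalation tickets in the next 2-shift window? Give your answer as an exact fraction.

Total count: 15 + 12 + 10 + 13 = 50.
Total exposure: 4 shifts.
Posterior: α' = 34 + 50 = 84, β' = 5 + 4 = 9.
Predictive mean over a 2-shift window = T·E[λ|data] = 2·84/9 = 56/3.

56/3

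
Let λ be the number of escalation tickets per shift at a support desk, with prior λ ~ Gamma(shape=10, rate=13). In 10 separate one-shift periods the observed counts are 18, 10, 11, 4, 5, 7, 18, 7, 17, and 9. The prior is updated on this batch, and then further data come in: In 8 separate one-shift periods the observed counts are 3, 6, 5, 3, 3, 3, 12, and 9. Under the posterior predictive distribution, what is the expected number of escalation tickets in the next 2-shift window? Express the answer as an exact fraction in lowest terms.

320/31

Total count: 18 + 10 + 11 + 4 + 5 + 7 + 18 + 7 + 17 + 9 = 106.
Total exposure: 10 shifts.
After the first batch: Gamma(10 + 106, 13 + 10) = Gamma(116, 23).
Total count: 3 + 6 + 5 + 3 + 3 + 3 + 12 + 9 = 44.
Total exposure: 8 shifts.
After the second batch: Gamma(116 + 44, 23 + 8) = Gamma(160, 31).
Predictive mean over a 2-shift window = T·E[λ|data] = 2·160/31 = 320/31.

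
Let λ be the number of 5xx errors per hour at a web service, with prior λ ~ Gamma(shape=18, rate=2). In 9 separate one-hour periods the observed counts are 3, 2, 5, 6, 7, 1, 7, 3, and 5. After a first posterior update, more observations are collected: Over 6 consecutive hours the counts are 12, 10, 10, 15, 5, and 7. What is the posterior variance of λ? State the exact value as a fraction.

Total count: 3 + 2 + 5 + 6 + 7 + 1 + 7 + 3 + 5 = 39.
Total exposure: 9 hours.
After the first batch: Gamma(18 + 39, 2 + 9) = Gamma(57, 11).
Total count: 12 + 10 + 10 + 15 + 5 + 7 = 59.
Total exposure: 6 hours.
After the second batch: Gamma(57 + 59, 11 + 6) = Gamma(116, 17).
Posterior variance = α'/β'² = 116/289.

116/289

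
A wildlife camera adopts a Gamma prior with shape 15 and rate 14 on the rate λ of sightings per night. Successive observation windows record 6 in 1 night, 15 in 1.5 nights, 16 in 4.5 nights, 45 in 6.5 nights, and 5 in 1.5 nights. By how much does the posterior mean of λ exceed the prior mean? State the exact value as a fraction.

Total count: 6 + 15 + 16 + 45 + 5 = 87.
Total exposure: 1 + 1.5 + 4.5 + 6.5 + 1.5 = 15 nights.
Posterior: α' = 15 + 87 = 102, β' = 14 + 15 = 29.
Posterior mean = 102/29 = 102/29; prior mean = 15/14 = 15/14. Difference = 102/29 − 15/14 = 993/406.

993/406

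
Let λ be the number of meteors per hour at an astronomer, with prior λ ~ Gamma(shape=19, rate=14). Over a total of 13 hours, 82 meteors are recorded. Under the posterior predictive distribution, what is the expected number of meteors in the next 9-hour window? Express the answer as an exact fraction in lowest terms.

Total count 82 over total exposure 13 hours.
Conjugate update: add total count to the shape and total exposure to the rate, giving Gamma(101, 27).
Predictive mean over a 9-hour window = T·E[λ|data] = 9·101/27 = 101/3.

101/3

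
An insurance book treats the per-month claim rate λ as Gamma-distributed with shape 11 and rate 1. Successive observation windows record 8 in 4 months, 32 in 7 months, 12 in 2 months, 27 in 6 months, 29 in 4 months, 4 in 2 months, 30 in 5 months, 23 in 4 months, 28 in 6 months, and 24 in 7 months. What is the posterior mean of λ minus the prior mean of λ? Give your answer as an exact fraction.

-25/4

Total count: 8 + 32 + 12 + 27 + 29 + 4 + 30 + 23 + 28 + 24 = 217.
Total exposure: 4 + 7 + 2 + 6 + 4 + 2 + 5 + 4 + 6 + 7 = 47 months.
Gamma(α, β) with Poisson data over total exposure Σt gives posterior Gamma(α+Σx, β+Σt) = Gamma(228, 48).
Posterior mean = 228/48 = 19/4; prior mean = 11/1 = 11. Difference = 19/4 − 11 = -25/4.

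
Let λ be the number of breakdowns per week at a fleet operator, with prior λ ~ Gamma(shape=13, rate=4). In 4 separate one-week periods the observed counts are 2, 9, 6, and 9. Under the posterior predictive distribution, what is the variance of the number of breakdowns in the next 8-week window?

78

Total count: 2 + 9 + 6 + 9 = 26.
Total exposure: 4 weeks.
Conjugate update: add total count to the shape and total exposure to the rate, giving Gamma(39, 8).
The posterior predictive for a window of length T is Negative Binomial with variance T·α'·(β'+T)/β'² = 8·39·16/64 = 78.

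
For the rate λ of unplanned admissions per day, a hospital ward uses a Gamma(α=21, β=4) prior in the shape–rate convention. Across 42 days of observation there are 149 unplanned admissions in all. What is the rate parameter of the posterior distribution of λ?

Total count 149 over total exposure 42 days.
By Gamma–Poisson conjugacy, the posterior is Gamma(α + Σx, β + Σt) = Gamma(21 + 149, 4 + 42) = Gamma(170, 46).

46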